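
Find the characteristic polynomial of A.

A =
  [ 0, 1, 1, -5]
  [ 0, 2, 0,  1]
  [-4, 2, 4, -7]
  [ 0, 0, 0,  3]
x^4 - 9*x^3 + 30*x^2 - 44*x + 24

Expanding det(x·I − A) (e.g. by cofactor expansion or by noting that A is similar to its Jordan form J, which has the same characteristic polynomial as A) gives
  χ_A(x) = x^4 - 9*x^3 + 30*x^2 - 44*x + 24
which factors as (x - 3)*(x - 2)^3. The eigenvalues (with algebraic multiplicities) are λ = 2 with multiplicity 3, λ = 3 with multiplicity 1.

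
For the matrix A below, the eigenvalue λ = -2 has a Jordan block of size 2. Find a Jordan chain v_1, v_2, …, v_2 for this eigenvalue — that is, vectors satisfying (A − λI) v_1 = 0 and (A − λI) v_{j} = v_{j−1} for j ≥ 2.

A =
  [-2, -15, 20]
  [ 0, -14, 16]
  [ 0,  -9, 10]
A Jordan chain for λ = -2 of length 2:
v_1 = (-15, -12, -9)ᵀ
v_2 = (0, 1, 0)ᵀ

Let N = A − (-2)·I. We want v_2 with N^2 v_2 = 0 but N^1 v_2 ≠ 0; then v_{j-1} := N · v_j for j = 2, …, 2.

Pick v_2 = (0, 1, 0)ᵀ.
Then v_1 = N · v_2 = (-15, -12, -9)ᵀ.

Sanity check: (A − (-2)·I) v_1 = (0, 0, 0)ᵀ = 0. ✓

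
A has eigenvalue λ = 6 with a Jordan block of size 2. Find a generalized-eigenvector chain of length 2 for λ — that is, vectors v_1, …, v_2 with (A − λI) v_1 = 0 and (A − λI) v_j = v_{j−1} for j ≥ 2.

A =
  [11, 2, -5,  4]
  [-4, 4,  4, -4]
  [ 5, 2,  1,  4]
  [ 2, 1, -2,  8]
A Jordan chain for λ = 6 of length 2:
v_1 = (5, -4, 5, 2)ᵀ
v_2 = (1, 0, 0, 0)ᵀ

Let N = A − (6)·I. We want v_2 with N^2 v_2 = 0 but N^1 v_2 ≠ 0; then v_{j-1} := N · v_j for j = 2, …, 2.

Pick v_2 = (1, 0, 0, 0)ᵀ.
Then v_1 = N · v_2 = (5, -4, 5, 2)ᵀ.

Sanity check: (A − (6)·I) v_1 = (0, 0, 0, 0)ᵀ = 0. ✓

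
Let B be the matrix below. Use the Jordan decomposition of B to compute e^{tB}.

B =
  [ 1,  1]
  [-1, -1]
e^{tB} =
  [t + 1, t]
  [-t, 1 - t]

Strategy: write B = P · J · P⁻¹ where J is a Jordan canonical form, so e^{tB} = P · e^{tJ} · P⁻¹, and e^{tJ} can be computed block-by-block.

B has Jordan form
J =
  [0, 1]
  [0, 0]
(up to reordering of blocks).

Per-block formulas:
  For a 2×2 Jordan block J_2(0): exp(t · J_2(0)) = e^(0t)·(I + t·N), where N is the 2×2 nilpotent shift.

After assembling e^{tJ} and conjugating by P, we get:

e^{tB} =
  [t + 1, t]
  [-t, 1 - t]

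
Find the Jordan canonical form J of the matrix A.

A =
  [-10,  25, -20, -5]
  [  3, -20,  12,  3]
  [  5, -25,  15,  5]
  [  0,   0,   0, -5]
J_2(-5) ⊕ J_1(-5) ⊕ J_1(-5)

The characteristic polynomial is
  det(x·I − A) = x^4 + 20*x^3 + 150*x^2 + 500*x + 625 = (x + 5)^4

Eigenvalues and multiplicities (the geometric multiplicity of λ is n − rank(A − λI), which equals the number of Jordan blocks for λ):
  λ = -5: algebraic multiplicity = 4, geometric multiplicity = 3

Determining the block sizes for each eigenvalue:
  λ = -5: 3 blocks summing to 4 forces exactly one block of size 2 and the rest size 1 → block sizes [2, 1, 1]

Assembling the blocks gives a Jordan form
J =
  [-5,  1,  0,  0]
  [ 0, -5,  0,  0]
  [ 0,  0, -5,  0]
  [ 0,  0,  0, -5]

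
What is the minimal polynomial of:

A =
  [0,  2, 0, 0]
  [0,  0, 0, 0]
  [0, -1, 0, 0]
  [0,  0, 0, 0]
x^2

The characteristic polynomial is χ_A(x) = x^4, so the eigenvalues are known. The minimal polynomial is
  m_A(x) = Π_λ (x − λ)^{k_λ}
where k_λ is the size of the *largest* Jordan block for λ (equivalently, the smallest k with (A − λI)^k v = 0 for every generalised eigenvector v of λ).

  λ = 0: largest Jordan block has size 2, contributing (x − 0)^2

So m_A(x) = x^2 = x^2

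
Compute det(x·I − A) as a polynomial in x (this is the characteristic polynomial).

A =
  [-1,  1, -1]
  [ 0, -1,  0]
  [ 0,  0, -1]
x^3 + 3*x^2 + 3*x + 1

Expanding det(x·I − A) (e.g. by cofactor expansion or by noting that A is similar to its Jordan form J, which has the same characteristic polynomial as A) gives
  χ_A(x) = x^3 + 3*x^2 + 3*x + 1
which factors as (x + 1)^3. The eigenvalues (with algebraic multiplicities) are λ = -1 with multiplicity 3.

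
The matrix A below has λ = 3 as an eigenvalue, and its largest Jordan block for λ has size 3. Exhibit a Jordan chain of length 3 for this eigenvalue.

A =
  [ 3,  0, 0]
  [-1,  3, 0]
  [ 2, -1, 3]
A Jordan chain for λ = 3 of length 3:
v_1 = (0, 0, 1)ᵀ
v_2 = (0, -1, 2)ᵀ
v_3 = (1, 0, 0)ᵀ

Let N = A − (3)·I. We want v_3 with N^3 v_3 = 0 but N^2 v_3 ≠ 0; then v_{j-1} := N · v_j for j = 3, …, 2.

Pick v_3 = (1, 0, 0)ᵀ.
Then v_2 = N · v_3 = (0, -1, 2)ᵀ.
Then v_1 = N · v_2 = (0, 0, 1)ᵀ.

Sanity check: (A − (3)·I) v_1 = (0, 0, 0)ᵀ = 0. ✓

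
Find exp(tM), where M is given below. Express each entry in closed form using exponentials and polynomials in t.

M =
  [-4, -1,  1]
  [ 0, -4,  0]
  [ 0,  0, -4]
e^{tM} =
  [exp(-4*t), -t*exp(-4*t), t*exp(-4*t)]
  [0, exp(-4*t), 0]
  [0, 0, exp(-4*t)]

Strategy: write M = P · J · P⁻¹ where J is a Jordan canonical form, so e^{tM} = P · e^{tJ} · P⁻¹, and e^{tJ} can be computed block-by-block.

M has Jordan form
J =
  [-4,  1,  0]
  [ 0, -4,  0]
  [ 0,  0, -4]
(up to reordering of blocks).

Per-block formulas:
  For a 2×2 Jordan block J_2(-4): exp(t · J_2(-4)) = e^(-4t)·(I + t·N), where N is the 2×2 nilpotent shift.
  For a 1×1 block at λ = -4: exp(t · [-4]) = [e^(-4t)].

After assembling e^{tJ} and conjugating by P, we get:

e^{tM} =
  [exp(-4*t), -t*exp(-4*t), t*exp(-4*t)]
  [0, exp(-4*t), 0]
  [0, 0, exp(-4*t)]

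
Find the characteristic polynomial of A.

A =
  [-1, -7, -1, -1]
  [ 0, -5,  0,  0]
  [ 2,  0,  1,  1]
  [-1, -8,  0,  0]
x^4 + 5*x^3

Expanding det(x·I − A) (e.g. by cofactor expansion or by noting that A is similar to its Jordan form J, which has the same characteristic polynomial as A) gives
  χ_A(x) = x^4 + 5*x^3
which factors as x^3*(x + 5). The eigenvalues (with algebraic multiplicities) are λ = -5 with multiplicity 1, λ = 0 with multiplicity 3.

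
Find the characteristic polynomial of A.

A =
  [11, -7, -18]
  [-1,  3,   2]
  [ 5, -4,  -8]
x^3 - 6*x^2 + 12*x - 8

Expanding det(x·I − A) (e.g. by cofactor expansion or by noting that A is similar to its Jordan form J, which has the same characteristic polynomial as A) gives
  χ_A(x) = x^3 - 6*x^2 + 12*x - 8
which factors as (x - 2)^3. The eigenvalues (with algebraic multiplicities) are λ = 2 with multiplicity 3.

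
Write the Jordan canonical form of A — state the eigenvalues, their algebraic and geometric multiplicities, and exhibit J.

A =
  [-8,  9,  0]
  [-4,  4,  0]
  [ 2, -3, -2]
J_2(-2) ⊕ J_1(-2)

The characteristic polynomial is
  det(x·I − A) = x^3 + 6*x^2 + 12*x + 8 = (x + 2)^3

Eigenvalues and multiplicities (the geometric multiplicity of λ is n − rank(A − λI), which equals the number of Jordan blocks for λ):
  λ = -2: algebraic multiplicity = 3, geometric multiplicity = 2

Determining the block sizes for each eigenvalue:
  λ = -2: 2 blocks summing to 3 forces exactly one block of size 2 and the rest size 1 → block sizes [2, 1]

Assembling the blocks gives a Jordan form
J =
  [-2,  1,  0]
  [ 0, -2,  0]
  [ 0,  0, -2]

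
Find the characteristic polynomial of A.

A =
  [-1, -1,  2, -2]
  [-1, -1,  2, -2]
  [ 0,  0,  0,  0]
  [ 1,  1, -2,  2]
x^4

Expanding det(x·I − A) (e.g. by cofactor expansion or by noting that A is similar to its Jordan form J, which has the same characteristic polynomial as A) gives
  χ_A(x) = x^4
which factors as x^4. The eigenvalues (with algebraic multiplicities) are λ = 0 with multiplicity 4.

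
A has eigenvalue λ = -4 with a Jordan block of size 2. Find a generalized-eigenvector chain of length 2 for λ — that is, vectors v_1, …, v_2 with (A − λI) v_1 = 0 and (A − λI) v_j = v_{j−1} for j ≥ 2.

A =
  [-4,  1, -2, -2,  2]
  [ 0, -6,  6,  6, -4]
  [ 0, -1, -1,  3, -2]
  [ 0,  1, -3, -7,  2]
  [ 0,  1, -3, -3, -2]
A Jordan chain for λ = -4 of length 2:
v_1 = (1, -2, -1, 1, 1)ᵀ
v_2 = (0, 1, 0, 0, 0)ᵀ

Let N = A − (-4)·I. We want v_2 with N^2 v_2 = 0 but N^1 v_2 ≠ 0; then v_{j-1} := N · v_j for j = 2, …, 2.

Pick v_2 = (0, 1, 0, 0, 0)ᵀ.
Then v_1 = N · v_2 = (1, -2, -1, 1, 1)ᵀ.

Sanity check: (A − (-4)·I) v_1 = (0, 0, 0, 0, 0)ᵀ = 0. ✓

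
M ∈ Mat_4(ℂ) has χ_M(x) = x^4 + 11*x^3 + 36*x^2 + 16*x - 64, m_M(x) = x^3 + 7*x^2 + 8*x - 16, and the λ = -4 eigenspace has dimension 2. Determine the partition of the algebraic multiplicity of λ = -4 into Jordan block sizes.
Block sizes for λ = -4: [2, 1]

Step 1 — from the characteristic polynomial, algebraic multiplicity of λ = -4 is 3. From dim ker(M − (-4)·I) = 2, there are exactly 2 Jordan blocks for λ = -4.
Step 2 — from the minimal polynomial, the factor (x + 4)^2 tells us the largest block for λ = -4 has size 2.
Step 3 — with total size 3, 2 blocks, and largest block 2, the block sizes (in nonincreasing order) are [2, 1].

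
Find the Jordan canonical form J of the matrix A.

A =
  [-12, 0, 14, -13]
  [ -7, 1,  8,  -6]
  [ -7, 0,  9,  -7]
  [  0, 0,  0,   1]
J_1(-5) ⊕ J_2(1) ⊕ J_1(2)

The characteristic polynomial is
  det(x·I − A) = x^4 + x^3 - 15*x^2 + 23*x - 10 = (x - 2)*(x - 1)^2*(x + 5)

Eigenvalues and multiplicities (the geometric multiplicity of λ is n − rank(A − λI), which equals the number of Jordan blocks for λ):
  λ = -5: algebraic multiplicity = 1, geometric multiplicity = 1
  λ = 1: algebraic multiplicity = 2, geometric multiplicity = 1
  λ = 2: algebraic multiplicity = 1, geometric multiplicity = 1

Determining the block sizes for each eigenvalue:
  λ = -5: one block (gm = 1), so the single block has size am = 1 → block sizes [1]
  λ = 1: one block (gm = 1), so the single block has size am = 2 → block sizes [2]
  λ = 2: one block (gm = 1), so the single block has size am = 1 → block sizes [1]

Assembling the blocks gives a Jordan form
J =
  [-5, 0, 0, 0]
  [ 0, 1, 1, 0]
  [ 0, 0, 1, 0]
  [ 0, 0, 0, 2]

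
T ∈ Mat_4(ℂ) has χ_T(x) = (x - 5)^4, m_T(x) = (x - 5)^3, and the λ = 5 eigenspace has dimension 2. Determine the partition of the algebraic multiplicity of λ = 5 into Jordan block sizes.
Block sizes for λ = 5: [3, 1]

Step 1 — from the characteristic polynomial, algebraic multiplicity of λ = 5 is 4. From dim ker(T − (5)·I) = 2, there are exactly 2 Jordan blocks for λ = 5.
Step 2 — from the minimal polynomial, the factor (x − 5)^3 tells us the largest block for λ = 5 has size 3.
Step 3 — with total size 4, 2 blocks, and largest block 3, the block sizes (in nonincreasing order) are [3, 1].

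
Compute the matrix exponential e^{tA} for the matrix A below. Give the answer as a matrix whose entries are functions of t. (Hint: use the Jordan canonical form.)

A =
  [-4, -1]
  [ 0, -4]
e^{tA} =
  [exp(-4*t), -t*exp(-4*t)]
  [0, exp(-4*t)]

Strategy: write A = P · J · P⁻¹ where J is a Jordan canonical form, so e^{tA} = P · e^{tJ} · P⁻¹, and e^{tJ} can be computed block-by-block.

A has Jordan form
J =
  [-4,  1]
  [ 0, -4]
(up to reordering of blocks).

Per-block formulas:
  For a 2×2 Jordan block J_2(-4): exp(t · J_2(-4)) = e^(-4t)·(I + t·N), where N is the 2×2 nilpotent shift.

After assembling e^{tJ} and conjugating by P, we get:

e^{tA} =
  [exp(-4*t), -t*exp(-4*t)]
  [0, exp(-4*t)]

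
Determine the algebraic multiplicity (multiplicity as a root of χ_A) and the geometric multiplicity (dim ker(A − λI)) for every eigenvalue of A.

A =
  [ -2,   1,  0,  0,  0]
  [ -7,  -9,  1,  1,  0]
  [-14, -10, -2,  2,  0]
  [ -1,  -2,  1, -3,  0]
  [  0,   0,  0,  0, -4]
λ = -4: alg = 5, geom = 3

Step 1 — factor the characteristic polynomial to read off the algebraic multiplicities:
  χ_A(x) = (x + 4)^5

Step 2 — compute geometric multiplicities via the rank-nullity identity g(λ) = n − rank(A − λI):
  rank(A − (-4)·I) = 2, so dim ker(A − (-4)·I) = n − 2 = 3

Summary:
  λ = -4: algebraic multiplicity = 5, geometric multiplicity = 3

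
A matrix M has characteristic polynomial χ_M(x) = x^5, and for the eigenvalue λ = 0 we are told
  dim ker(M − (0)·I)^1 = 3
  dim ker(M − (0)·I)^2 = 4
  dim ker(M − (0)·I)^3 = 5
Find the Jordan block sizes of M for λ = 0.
Block sizes for λ = 0: [3, 1, 1]

From the dimensions of kernels of powers, the number of Jordan blocks of size at least j is d_j − d_{j−1} where d_j = dim ker(N^j) (with d_0 = 0). Computing the differences gives [3, 1, 1].
The number of blocks of size exactly k is (#blocks of size ≥ k) − (#blocks of size ≥ k + 1), so the partition is: 2 block(s) of size 1, 1 block(s) of size 3.
In nonincreasing order the block sizes are [3, 1, 1].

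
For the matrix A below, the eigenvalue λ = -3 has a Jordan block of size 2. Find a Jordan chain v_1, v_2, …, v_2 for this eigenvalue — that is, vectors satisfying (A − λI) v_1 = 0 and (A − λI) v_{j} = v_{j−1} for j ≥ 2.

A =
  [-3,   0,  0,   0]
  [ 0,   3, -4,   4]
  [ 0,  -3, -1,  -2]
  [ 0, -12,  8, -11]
A Jordan chain for λ = -3 of length 2:
v_1 = (0, 6, -3, -12)ᵀ
v_2 = (0, 1, 0, 0)ᵀ

Let N = A − (-3)·I. We want v_2 with N^2 v_2 = 0 but N^1 v_2 ≠ 0; then v_{j-1} := N · v_j for j = 2, …, 2.

Pick v_2 = (0, 1, 0, 0)ᵀ.
Then v_1 = N · v_2 = (0, 6, -3, -12)ᵀ.

Sanity check: (A − (-3)·I) v_1 = (0, 0, 0, 0)ᵀ = 0. ✓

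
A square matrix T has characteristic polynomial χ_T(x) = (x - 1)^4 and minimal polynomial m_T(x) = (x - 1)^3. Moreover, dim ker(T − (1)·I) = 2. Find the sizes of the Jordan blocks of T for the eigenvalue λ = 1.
Block sizes for λ = 1: [3, 1]

Step 1 — from the characteristic polynomial, algebraic multiplicity of λ = 1 is 4. From dim ker(T − (1)·I) = 2, there are exactly 2 Jordan blocks for λ = 1.
Step 2 — from the minimal polynomial, the factor (x − 1)^3 tells us the largest block for λ = 1 has size 3.
Step 3 — with total size 4, 2 blocks, and largest block 3, the block sizes (in nonincreasing order) are [3, 1].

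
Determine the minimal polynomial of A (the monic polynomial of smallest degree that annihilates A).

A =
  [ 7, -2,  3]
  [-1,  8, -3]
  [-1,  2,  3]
x^2 - 12*x + 36

The characteristic polynomial is χ_A(x) = (x - 6)^3, so the eigenvalues are known. The minimal polynomial is
  m_A(x) = Π_λ (x − λ)^{k_λ}
where k_λ is the size of the *largest* Jordan block for λ (equivalently, the smallest k with (A − λI)^k v = 0 for every generalised eigenvector v of λ).

  λ = 6: largest Jordan block has size 2, contributing (x − 6)^2

So m_A(x) = (x - 6)^2 = x^2 - 12*x + 36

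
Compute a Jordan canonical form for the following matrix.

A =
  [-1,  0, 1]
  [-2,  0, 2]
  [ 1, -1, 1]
J_3(0)

The characteristic polynomial is
  det(x·I − A) = x^3

Eigenvalues and multiplicities (the geometric multiplicity of λ is n − rank(A − λI), which equals the number of Jordan blocks for λ):
  λ = 0: algebraic multiplicity = 3, geometric multiplicity = 1

Determining the block sizes for each eigenvalue:
  λ = 0: one block (gm = 1), so the single block has size am = 3 → block sizes [3]

Assembling the blocks gives a Jordan form
J =
  [0, 1, 0]
  [0, 0, 1]
  [0, 0, 0]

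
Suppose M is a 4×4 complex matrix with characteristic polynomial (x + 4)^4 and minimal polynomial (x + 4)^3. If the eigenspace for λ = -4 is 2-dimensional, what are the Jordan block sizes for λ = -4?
Block sizes for λ = -4: [3, 1]

Step 1 — from the characteristic polynomial, algebraic multiplicity of λ = -4 is 4. From dim ker(M − (-4)·I) = 2, there are exactly 2 Jordan blocks for λ = -4.
Step 2 — from the minimal polynomial, the factor (x + 4)^3 tells us the largest block for λ = -4 has size 3.
Step 3 — with total size 4, 2 blocks, and largest block 3, the block sizes (in nonincreasing order) are [3, 1].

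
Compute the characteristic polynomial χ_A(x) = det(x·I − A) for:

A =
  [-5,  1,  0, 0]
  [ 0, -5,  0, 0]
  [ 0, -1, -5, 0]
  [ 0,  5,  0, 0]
x^4 + 15*x^3 + 75*x^2 + 125*x

Expanding det(x·I − A) (e.g. by cofactor expansion or by noting that A is similar to its Jordan form J, which has the same characteristic polynomial as A) gives
  χ_A(x) = x^4 + 15*x^3 + 75*x^2 + 125*x
which factors as x*(x + 5)^3. The eigenvalues (with algebraic multiplicities) are λ = -5 with multiplicity 3, λ = 0 with multiplicity 1.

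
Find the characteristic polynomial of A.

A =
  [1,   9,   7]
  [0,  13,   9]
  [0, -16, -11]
x^3 - 3*x^2 + 3*x - 1

Expanding det(x·I − A) (e.g. by cofactor expansion or by noting that A is similar to its Jordan form J, which has the same characteristic polynomial as A) gives
  χ_A(x) = x^3 - 3*x^2 + 3*x - 1
which factors as (x - 1)^3. The eigenvalues (with algebraic multiplicities) are λ = 1 with multiplicity 3.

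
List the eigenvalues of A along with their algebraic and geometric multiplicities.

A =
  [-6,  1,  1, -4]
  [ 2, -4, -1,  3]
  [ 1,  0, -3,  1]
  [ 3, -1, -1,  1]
λ = -3: alg = 4, geom = 2

Step 1 — factor the characteristic polynomial to read off the algebraic multiplicities:
  χ_A(x) = (x + 3)^4

Step 2 — compute geometric multiplicities via the rank-nullity identity g(λ) = n − rank(A − λI):
  rank(A − (-3)·I) = 2, so dim ker(A − (-3)·I) = n − 2 = 2

Summary:
  λ = -3: algebraic multiplicity = 4, geometric multiplicity = 2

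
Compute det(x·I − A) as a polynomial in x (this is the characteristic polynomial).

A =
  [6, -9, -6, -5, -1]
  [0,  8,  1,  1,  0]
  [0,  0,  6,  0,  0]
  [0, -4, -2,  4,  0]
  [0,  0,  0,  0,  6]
x^5 - 30*x^4 + 360*x^3 - 2160*x^2 + 6480*x - 7776

Expanding det(x·I − A) (e.g. by cofactor expansion or by noting that A is similar to its Jordan form J, which has the same characteristic polynomial as A) gives
  χ_A(x) = x^5 - 30*x^4 + 360*x^3 - 2160*x^2 + 6480*x - 7776
which factors as (x - 6)^5. The eigenvalues (with algebraic multiplicities) are λ = 6 with multiplicity 5.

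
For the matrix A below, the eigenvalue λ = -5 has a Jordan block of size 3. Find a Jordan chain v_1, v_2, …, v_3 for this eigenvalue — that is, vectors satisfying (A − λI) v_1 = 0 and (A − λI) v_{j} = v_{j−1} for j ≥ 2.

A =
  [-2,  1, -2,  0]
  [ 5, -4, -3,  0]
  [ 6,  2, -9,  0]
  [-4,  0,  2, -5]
A Jordan chain for λ = -5 of length 3:
v_1 = (2, 2, 4, 0)ᵀ
v_2 = (3, 5, 6, -4)ᵀ
v_3 = (1, 0, 0, 0)ᵀ

Let N = A − (-5)·I. We want v_3 with N^3 v_3 = 0 but N^2 v_3 ≠ 0; then v_{j-1} := N · v_j for j = 3, …, 2.

Pick v_3 = (1, 0, 0, 0)ᵀ.
Then v_2 = N · v_3 = (3, 5, 6, -4)ᵀ.
Then v_1 = N · v_2 = (2, 2, 4, 0)ᵀ.

Sanity check: (A − (-5)·I) v_1 = (0, 0, 0, 0)ᵀ = 0. ✓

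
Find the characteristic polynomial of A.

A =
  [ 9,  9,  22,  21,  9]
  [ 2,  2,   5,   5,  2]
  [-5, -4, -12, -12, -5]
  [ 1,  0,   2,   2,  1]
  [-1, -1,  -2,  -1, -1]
x^5

Expanding det(x·I − A) (e.g. by cofactor expansion or by noting that A is similar to its Jordan form J, which has the same characteristic polynomial as A) gives
  χ_A(x) = x^5
which factors as x^5. The eigenvalues (with algebraic multiplicities) are λ = 0 with multiplicity 5.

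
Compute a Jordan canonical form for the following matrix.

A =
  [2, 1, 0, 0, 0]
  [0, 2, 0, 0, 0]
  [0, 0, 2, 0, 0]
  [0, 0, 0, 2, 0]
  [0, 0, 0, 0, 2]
J_2(2) ⊕ J_1(2) ⊕ J_1(2) ⊕ J_1(2)

The characteristic polynomial is
  det(x·I − A) = x^5 - 10*x^4 + 40*x^3 - 80*x^2 + 80*x - 32 = (x - 2)^5

Eigenvalues and multiplicities (the geometric multiplicity of λ is n − rank(A − λI), which equals the number of Jordan blocks for λ):
  λ = 2: algebraic multiplicity = 5, geometric multiplicity = 4

Determining the block sizes for each eigenvalue:
  λ = 2: 4 blocks summing to 5 forces exactly one block of size 2 and the rest size 1 → block sizes [2, 1, 1, 1]

Assembling the blocks gives a Jordan form
J =
  [2, 1, 0, 0, 0]
  [0, 2, 0, 0, 0]
  [0, 0, 2, 0, 0]
  [0, 0, 0, 2, 0]
  [0, 0, 0, 0, 2]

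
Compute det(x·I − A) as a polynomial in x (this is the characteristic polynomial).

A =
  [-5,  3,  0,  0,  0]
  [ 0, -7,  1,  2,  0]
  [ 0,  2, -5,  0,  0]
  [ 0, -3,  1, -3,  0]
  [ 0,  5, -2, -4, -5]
x^5 + 25*x^4 + 250*x^3 + 1250*x^2 + 3125*x + 3125

Expanding det(x·I − A) (e.g. by cofactor expansion or by noting that A is similar to its Jordan form J, which has the same characteristic polynomial as A) gives
  χ_A(x) = x^5 + 25*x^4 + 250*x^3 + 1250*x^2 + 3125*x + 3125
which factors as (x + 5)^5. The eigenvalues (with algebraic multiplicities) are λ = -5 with multiplicity 5.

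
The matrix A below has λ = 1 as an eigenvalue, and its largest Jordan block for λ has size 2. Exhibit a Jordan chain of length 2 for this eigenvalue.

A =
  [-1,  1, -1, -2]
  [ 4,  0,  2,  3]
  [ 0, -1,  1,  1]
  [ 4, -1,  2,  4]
A Jordan chain for λ = 1 of length 2:
v_1 = (-2, 4, 0, 4)ᵀ
v_2 = (1, 0, 0, 0)ᵀ

Let N = A − (1)·I. We want v_2 with N^2 v_2 = 0 but N^1 v_2 ≠ 0; then v_{j-1} := N · v_j for j = 2, …, 2.

Pick v_2 = (1, 0, 0, 0)ᵀ.
Then v_1 = N · v_2 = (-2, 4, 0, 4)ᵀ.

Sanity check: (A − (1)·I) v_1 = (0, 0, 0, 0)ᵀ = 0. ✓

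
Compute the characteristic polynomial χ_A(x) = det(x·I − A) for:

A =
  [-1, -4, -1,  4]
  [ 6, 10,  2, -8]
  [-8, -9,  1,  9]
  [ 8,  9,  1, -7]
x^4 - 3*x^3 - 6*x^2 + 28*x - 24

Expanding det(x·I − A) (e.g. by cofactor expansion or by noting that A is similar to its Jordan form J, which has the same characteristic polynomial as A) gives
  χ_A(x) = x^4 - 3*x^3 - 6*x^2 + 28*x - 24
which factors as (x - 2)^3*(x + 3). The eigenvalues (with algebraic multiplicities) are λ = -3 with multiplicity 1, λ = 2 with multiplicity 3.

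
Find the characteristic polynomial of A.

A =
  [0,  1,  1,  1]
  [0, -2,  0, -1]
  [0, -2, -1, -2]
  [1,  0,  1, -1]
x^4 + 4*x^3 + 6*x^2 + 4*x + 1

Expanding det(x·I − A) (e.g. by cofactor expansion or by noting that A is similar to its Jordan form J, which has the same characteristic polynomial as A) gives
  χ_A(x) = x^4 + 4*x^3 + 6*x^2 + 4*x + 1
which factors as (x + 1)^4. The eigenvalues (with algebraic multiplicities) are λ = -1 with multiplicity 4.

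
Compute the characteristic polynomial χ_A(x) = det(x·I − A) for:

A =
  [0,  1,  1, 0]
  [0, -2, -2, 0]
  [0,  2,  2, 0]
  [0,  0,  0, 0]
x^4

Expanding det(x·I − A) (e.g. by cofactor expansion or by noting that A is similar to its Jordan form J, which has the same characteristic polynomial as A) gives
  χ_A(x) = x^4
which factors as x^4. The eigenvalues (with algebraic multiplicities) are λ = 0 with multiplicity 4.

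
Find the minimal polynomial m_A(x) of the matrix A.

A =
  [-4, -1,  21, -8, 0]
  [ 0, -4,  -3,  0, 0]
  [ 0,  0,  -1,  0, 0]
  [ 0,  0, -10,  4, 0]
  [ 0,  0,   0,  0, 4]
x^4 + 5*x^3 - 12*x^2 - 80*x - 64

The characteristic polynomial is χ_A(x) = (x - 4)^2*(x + 1)*(x + 4)^2, so the eigenvalues are known. The minimal polynomial is
  m_A(x) = Π_λ (x − λ)^{k_λ}
where k_λ is the size of the *largest* Jordan block for λ (equivalently, the smallest k with (A − λI)^k v = 0 for every generalised eigenvector v of λ).

  λ = -4: largest Jordan block has size 2, contributing (x + 4)^2
  λ = -1: largest Jordan block has size 1, contributing (x + 1)
  λ = 4: largest Jordan block has size 1, contributing (x − 4)

So m_A(x) = (x - 4)*(x + 1)*(x + 4)^2 = x^4 + 5*x^3 - 12*x^2 - 80*x - 64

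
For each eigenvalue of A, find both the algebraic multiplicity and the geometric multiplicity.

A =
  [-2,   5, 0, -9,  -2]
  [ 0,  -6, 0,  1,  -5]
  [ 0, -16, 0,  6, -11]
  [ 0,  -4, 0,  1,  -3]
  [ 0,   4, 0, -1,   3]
λ = -2: alg = 2, geom = 1; λ = 0: alg = 3, geom = 1

Step 1 — factor the characteristic polynomial to read off the algebraic multiplicities:
  χ_A(x) = x^3*(x + 2)^2

Step 2 — compute geometric multiplicities via the rank-nullity identity g(λ) = n − rank(A − λI):
  rank(A − (-2)·I) = 4, so dim ker(A − (-2)·I) = n − 4 = 1
  rank(A − (0)·I) = 4, so dim ker(A − (0)·I) = n − 4 = 1

Summary:
  λ = -2: algebraic multiplicity = 2, geometric multiplicity = 1
  λ = 0: algebraic multiplicity = 3, geometric multiplicity = 1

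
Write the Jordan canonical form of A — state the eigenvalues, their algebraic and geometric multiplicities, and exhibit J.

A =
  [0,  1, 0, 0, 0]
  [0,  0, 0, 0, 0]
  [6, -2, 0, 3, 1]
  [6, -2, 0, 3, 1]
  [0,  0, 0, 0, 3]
J_2(0) ⊕ J_1(0) ⊕ J_2(3)

The characteristic polynomial is
  det(x·I − A) = x^5 - 6*x^4 + 9*x^3 = x^3*(x - 3)^2

Eigenvalues and multiplicities (the geometric multiplicity of λ is n − rank(A − λI), which equals the number of Jordan blocks for λ):
  λ = 0: algebraic multiplicity = 3, geometric multiplicity = 2
  λ = 3: algebraic multiplicity = 2, geometric multiplicity = 1

Determining the block sizes for each eigenvalue:
  λ = 0: 2 blocks summing to 3 forces exactly one block of size 2 and the rest size 1 → block sizes [2, 1]
  λ = 3: one block (gm = 1), so the single block has size am = 2 → block sizes [2]

Assembling the blocks gives a Jordan form
J =
  [0, 1, 0, 0, 0]
  [0, 0, 0, 0, 0]
  [0, 0, 0, 0, 0]
  [0, 0, 0, 3, 1]
  [0, 0, 0, 0, 3]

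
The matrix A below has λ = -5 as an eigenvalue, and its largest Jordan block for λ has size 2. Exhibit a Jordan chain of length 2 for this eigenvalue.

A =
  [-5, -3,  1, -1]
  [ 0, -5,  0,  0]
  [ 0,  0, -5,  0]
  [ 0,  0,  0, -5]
A Jordan chain for λ = -5 of length 2:
v_1 = (-3, 0, 0, 0)ᵀ
v_2 = (0, 1, 0, 0)ᵀ

Let N = A − (-5)·I. We want v_2 with N^2 v_2 = 0 but N^1 v_2 ≠ 0; then v_{j-1} := N · v_j for j = 2, …, 2.

Pick v_2 = (0, 1, 0, 0)ᵀ.
Then v_1 = N · v_2 = (-3, 0, 0, 0)ᵀ.

Sanity check: (A − (-5)·I) v_1 = (0, 0, 0, 0)ᵀ = 0. ✓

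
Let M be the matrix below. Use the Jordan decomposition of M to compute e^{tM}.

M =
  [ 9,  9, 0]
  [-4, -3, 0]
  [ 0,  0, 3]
e^{tM} =
  [6*t*exp(3*t) + exp(3*t), 9*t*exp(3*t), 0]
  [-4*t*exp(3*t), -6*t*exp(3*t) + exp(3*t), 0]
  [0, 0, exp(3*t)]

Strategy: write M = P · J · P⁻¹ where J is a Jordan canonical form, so e^{tM} = P · e^{tJ} · P⁻¹, and e^{tJ} can be computed block-by-block.

M has Jordan form
J =
  [3, 1, 0]
  [0, 3, 0]
  [0, 0, 3]
(up to reordering of blocks).

Per-block formulas:
  For a 1×1 block at λ = 3: exp(t · [3]) = [e^(3t)].
  For a 2×2 Jordan block J_2(3): exp(t · J_2(3)) = e^(3t)·(I + t·N), where N is the 2×2 nilpotent shift.

After assembling e^{tJ} and conjugating by P, we get:

e^{tM} =
  [6*t*exp(3*t) + exp(3*t), 9*t*exp(3*t), 0]
  [-4*t*exp(3*t), -6*t*exp(3*t) + exp(3*t), 0]
  [0, 0, exp(3*t)]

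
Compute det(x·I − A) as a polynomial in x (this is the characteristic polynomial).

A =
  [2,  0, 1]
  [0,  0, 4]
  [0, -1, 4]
x^3 - 6*x^2 + 12*x - 8

Expanding det(x·I − A) (e.g. by cofactor expansion or by noting that A is similar to its Jordan form J, which has the same characteristic polynomial as A) gives
  χ_A(x) = x^3 - 6*x^2 + 12*x - 8
which factors as (x - 2)^3. The eigenvalues (with algebraic multiplicities) are λ = 2 with multiplicity 3.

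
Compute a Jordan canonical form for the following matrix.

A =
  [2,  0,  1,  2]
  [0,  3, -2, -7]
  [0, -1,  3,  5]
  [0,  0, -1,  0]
J_3(2) ⊕ J_1(2)

The characteristic polynomial is
  det(x·I − A) = x^4 - 8*x^3 + 24*x^2 - 32*x + 16 = (x - 2)^4

Eigenvalues and multiplicities (the geometric multiplicity of λ is n − rank(A − λI), which equals the number of Jordan blocks for λ):
  λ = 2: algebraic multiplicity = 4, geometric multiplicity = 2

Determining the block sizes for each eigenvalue:
  λ = 2: with am = 4 and gm = 2, the partition is not yet determined (e.g. several partitions of 4 into 2 parts exist). Let N = A − (2)·I. Computing rank(N^1) = 2, rank(N^2) = 1, rank(N^3) = 0; the number of blocks of size ≥ j is rank(N^{j−1}) − rank(N^j), giving [2, 1, 1]. So we have 1 block(s) of size 3, 1 block(s) of size 1 → block sizes [3, 1]

Assembling the blocks gives a Jordan form
J =
  [2, 1, 0, 0]
  [0, 2, 1, 0]
  [0, 0, 2, 0]
  [0, 0, 0, 2]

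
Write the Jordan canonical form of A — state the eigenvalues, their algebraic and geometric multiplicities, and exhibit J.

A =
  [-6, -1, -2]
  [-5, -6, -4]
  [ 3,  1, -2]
J_2(-5) ⊕ J_1(-4)

The characteristic polynomial is
  det(x·I − A) = x^3 + 14*x^2 + 65*x + 100 = (x + 4)*(x + 5)^2

Eigenvalues and multiplicities (the geometric multiplicity of λ is n − rank(A − λI), which equals the number of Jordan blocks for λ):
  λ = -5: algebraic multiplicity = 2, geometric multiplicity = 1
  λ = -4: algebraic multiplicity = 1, geometric multiplicity = 1

Determining the block sizes for each eigenvalue:
  λ = -5: one block (gm = 1), so the single block has size am = 2 → block sizes [2]
  λ = -4: one block (gm = 1), so the single block has size am = 1 → block sizes [1]

Assembling the blocks gives a Jordan form
J =
  [-5,  1,  0]
  [ 0, -5,  0]
  [ 0,  0, -4]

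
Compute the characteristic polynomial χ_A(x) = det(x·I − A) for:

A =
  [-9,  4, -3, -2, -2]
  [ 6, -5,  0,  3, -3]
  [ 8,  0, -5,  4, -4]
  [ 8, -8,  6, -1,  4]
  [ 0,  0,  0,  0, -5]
x^5 + 25*x^4 + 250*x^3 + 1250*x^2 + 3125*x + 3125

Expanding det(x·I − A) (e.g. by cofactor expansion or by noting that A is similar to its Jordan form J, which has the same characteristic polynomial as A) gives
  χ_A(x) = x^5 + 25*x^4 + 250*x^3 + 1250*x^2 + 3125*x + 3125
which factors as (x + 5)^5. The eigenvalues (with algebraic multiplicities) are λ = -5 with multiplicity 5.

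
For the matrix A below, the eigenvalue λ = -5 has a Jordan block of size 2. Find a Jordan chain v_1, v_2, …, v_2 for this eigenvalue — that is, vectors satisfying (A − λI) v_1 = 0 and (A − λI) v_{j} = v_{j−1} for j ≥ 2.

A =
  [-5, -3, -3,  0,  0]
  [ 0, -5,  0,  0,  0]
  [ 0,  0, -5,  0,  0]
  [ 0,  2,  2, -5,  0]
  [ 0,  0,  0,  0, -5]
A Jordan chain for λ = -5 of length 2:
v_1 = (-3, 0, 0, 2, 0)ᵀ
v_2 = (0, 1, 0, 0, 0)ᵀ

Let N = A − (-5)·I. We want v_2 with N^2 v_2 = 0 but N^1 v_2 ≠ 0; then v_{j-1} := N · v_j for j = 2, …, 2.

Pick v_2 = (0, 1, 0, 0, 0)ᵀ.
Then v_1 = N · v_2 = (-3, 0, 0, 2, 0)ᵀ.

Sanity check: (A − (-5)·I) v_1 = (0, 0, 0, 0, 0)ᵀ = 0. ✓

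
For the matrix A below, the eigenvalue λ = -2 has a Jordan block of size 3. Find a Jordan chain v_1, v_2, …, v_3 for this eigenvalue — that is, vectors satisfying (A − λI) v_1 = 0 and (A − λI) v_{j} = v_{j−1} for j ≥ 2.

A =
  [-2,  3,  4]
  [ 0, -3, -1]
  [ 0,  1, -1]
A Jordan chain for λ = -2 of length 3:
v_1 = (1, 0, 0)ᵀ
v_2 = (3, -1, 1)ᵀ
v_3 = (0, 1, 0)ᵀ

Let N = A − (-2)·I. We want v_3 with N^3 v_3 = 0 but N^2 v_3 ≠ 0; then v_{j-1} := N · v_j for j = 3, …, 2.

Pick v_3 = (0, 1, 0)ᵀ.
Then v_2 = N · v_3 = (3, -1, 1)ᵀ.
Then v_1 = N · v_2 = (1, 0, 0)ᵀ.

Sanity check: (A − (-2)·I) v_1 = (0, 0, 0)ᵀ = 0. ✓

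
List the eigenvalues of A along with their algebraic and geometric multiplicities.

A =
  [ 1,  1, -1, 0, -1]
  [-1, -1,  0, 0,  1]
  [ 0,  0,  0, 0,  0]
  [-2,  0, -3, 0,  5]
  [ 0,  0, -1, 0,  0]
λ = 0: alg = 5, geom = 2

Step 1 — factor the characteristic polynomial to read off the algebraic multiplicities:
  χ_A(x) = x^5

Step 2 — compute geometric multiplicities via the rank-nullity identity g(λ) = n − rank(A − λI):
  rank(A − (0)·I) = 3, so dim ker(A − (0)·I) = n − 3 = 2

Summary:
  λ = 0: algebraic multiplicity = 5, geometric multiplicity = 2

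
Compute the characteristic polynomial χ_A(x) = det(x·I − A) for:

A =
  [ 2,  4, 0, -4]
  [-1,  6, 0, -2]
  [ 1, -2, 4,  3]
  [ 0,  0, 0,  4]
x^4 - 16*x^3 + 96*x^2 - 256*x + 256

Expanding det(x·I − A) (e.g. by cofactor expansion or by noting that A is similar to its Jordan form J, which has the same characteristic polynomial as A) gives
  χ_A(x) = x^4 - 16*x^3 + 96*x^2 - 256*x + 256
which factors as (x - 4)^4. The eigenvalues (with algebraic multiplicities) are λ = 4 with multiplicity 4.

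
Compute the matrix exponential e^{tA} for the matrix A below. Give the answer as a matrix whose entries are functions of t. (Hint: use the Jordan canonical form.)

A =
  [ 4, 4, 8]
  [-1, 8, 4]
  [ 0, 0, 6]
e^{tA} =
  [-2*t*exp(6*t) + exp(6*t), 4*t*exp(6*t), 8*t*exp(6*t)]
  [-t*exp(6*t), 2*t*exp(6*t) + exp(6*t), 4*t*exp(6*t)]
  [0, 0, exp(6*t)]

Strategy: write A = P · J · P⁻¹ where J is a Jordan canonical form, so e^{tA} = P · e^{tJ} · P⁻¹, and e^{tJ} can be computed block-by-block.

A has Jordan form
J =
  [6, 1, 0]
  [0, 6, 0]
  [0, 0, 6]
(up to reordering of blocks).

Per-block formulas:
  For a 2×2 Jordan block J_2(6): exp(t · J_2(6)) = e^(6t)·(I + t·N), where N is the 2×2 nilpotent shift.
  For a 1×1 block at λ = 6: exp(t · [6]) = [e^(6t)].

After assembling e^{tJ} and conjugating by P, we get:

e^{tA} =
  [-2*t*exp(6*t) + exp(6*t), 4*t*exp(6*t), 8*t*exp(6*t)]
  [-t*exp(6*t), 2*t*exp(6*t) + exp(6*t), 4*t*exp(6*t)]
  [0, 0, exp(6*t)]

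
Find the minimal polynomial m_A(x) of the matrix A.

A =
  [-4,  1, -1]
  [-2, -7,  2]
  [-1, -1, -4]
x^2 + 10*x + 25

The characteristic polynomial is χ_A(x) = (x + 5)^3, so the eigenvalues are known. The minimal polynomial is
  m_A(x) = Π_λ (x − λ)^{k_λ}
where k_λ is the size of the *largest* Jordan block for λ (equivalently, the smallest k with (A − λI)^k v = 0 for every generalised eigenvector v of λ).

  λ = -5: largest Jordan block has size 2, contributing (x + 5)^2

So m_A(x) = (x + 5)^2 = x^2 + 10*x + 25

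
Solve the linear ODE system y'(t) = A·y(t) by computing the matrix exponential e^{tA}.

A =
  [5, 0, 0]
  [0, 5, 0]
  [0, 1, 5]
e^{tA} =
  [exp(5*t), 0, 0]
  [0, exp(5*t), 0]
  [0, t*exp(5*t), exp(5*t)]

Strategy: write A = P · J · P⁻¹ where J is a Jordan canonical form, so e^{tA} = P · e^{tJ} · P⁻¹, and e^{tJ} can be computed block-by-block.

A has Jordan form
J =
  [5, 1, 0]
  [0, 5, 0]
  [0, 0, 5]
(up to reordering of blocks).

Per-block formulas:
  For a 1×1 block at λ = 5: exp(t · [5]) = [e^(5t)].
  For a 2×2 Jordan block J_2(5): exp(t · J_2(5)) = e^(5t)·(I + t·N), where N is the 2×2 nilpotent shift.

After assembling e^{tJ} and conjugating by P, we get:

e^{tA} =
  [exp(5*t), 0, 0]
  [0, exp(5*t), 0]
  [0, t*exp(5*t), exp(5*t)]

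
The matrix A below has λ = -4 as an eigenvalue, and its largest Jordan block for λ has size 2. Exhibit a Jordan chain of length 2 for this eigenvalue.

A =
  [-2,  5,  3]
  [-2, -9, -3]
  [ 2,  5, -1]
A Jordan chain for λ = -4 of length 2:
v_1 = (2, -2, 2)ᵀ
v_2 = (1, 0, 0)ᵀ

Let N = A − (-4)·I. We want v_2 with N^2 v_2 = 0 but N^1 v_2 ≠ 0; then v_{j-1} := N · v_j for j = 2, …, 2.

Pick v_2 = (1, 0, 0)ᵀ.
Then v_1 = N · v_2 = (2, -2, 2)ᵀ.

Sanity check: (A − (-4)·I) v_1 = (0, 0, 0)ᵀ = 0. ✓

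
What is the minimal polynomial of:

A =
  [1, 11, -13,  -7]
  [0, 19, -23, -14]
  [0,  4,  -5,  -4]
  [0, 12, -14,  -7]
x^4 - 8*x^3 + 18*x^2 - 16*x + 5

The characteristic polynomial is χ_A(x) = (x - 5)*(x - 1)^3, so the eigenvalues are known. The minimal polynomial is
  m_A(x) = Π_λ (x − λ)^{k_λ}
where k_λ is the size of the *largest* Jordan block for λ (equivalently, the smallest k with (A − λI)^k v = 0 for every generalised eigenvector v of λ).

  λ = 1: largest Jordan block has size 3, contributing (x − 1)^3
  λ = 5: largest Jordan block has size 1, contributing (x − 5)

So m_A(x) = (x - 5)*(x - 1)^3 = x^4 - 8*x^3 + 18*x^2 - 16*x + 5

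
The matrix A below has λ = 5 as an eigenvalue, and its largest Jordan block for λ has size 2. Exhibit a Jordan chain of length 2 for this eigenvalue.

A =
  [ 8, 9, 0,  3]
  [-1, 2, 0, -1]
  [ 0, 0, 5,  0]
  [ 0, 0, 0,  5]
A Jordan chain for λ = 5 of length 2:
v_1 = (3, -1, 0, 0)ᵀ
v_2 = (1, 0, 0, 0)ᵀ

Let N = A − (5)·I. We want v_2 with N^2 v_2 = 0 but N^1 v_2 ≠ 0; then v_{j-1} := N · v_j for j = 2, …, 2.

Pick v_2 = (1, 0, 0, 0)ᵀ.
Then v_1 = N · v_2 = (3, -1, 0, 0)ᵀ.

Sanity check: (A − (5)·I) v_1 = (0, 0, 0, 0)ᵀ = 0. ✓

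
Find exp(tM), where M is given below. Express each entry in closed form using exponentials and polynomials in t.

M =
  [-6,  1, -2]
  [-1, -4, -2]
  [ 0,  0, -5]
e^{tM} =
  [-t*exp(-5*t) + exp(-5*t), t*exp(-5*t), -2*t*exp(-5*t)]
  [-t*exp(-5*t), t*exp(-5*t) + exp(-5*t), -2*t*exp(-5*t)]
  [0, 0, exp(-5*t)]

Strategy: write M = P · J · P⁻¹ where J is a Jordan canonical form, so e^{tM} = P · e^{tJ} · P⁻¹, and e^{tJ} can be computed block-by-block.

M has Jordan form
J =
  [-5,  1,  0]
  [ 0, -5,  0]
  [ 0,  0, -5]
(up to reordering of blocks).

Per-block formulas:
  For a 1×1 block at λ = -5: exp(t · [-5]) = [e^(-5t)].
  For a 2×2 Jordan block J_2(-5): exp(t · J_2(-5)) = e^(-5t)·(I + t·N), where N is the 2×2 nilpotent shift.

After assembling e^{tJ} and conjugating by P, we get:

e^{tM} =
  [-t*exp(-5*t) + exp(-5*t), t*exp(-5*t), -2*t*exp(-5*t)]
  [-t*exp(-5*t), t*exp(-5*t) + exp(-5*t), -2*t*exp(-5*t)]
  [0, 0, exp(-5*t)]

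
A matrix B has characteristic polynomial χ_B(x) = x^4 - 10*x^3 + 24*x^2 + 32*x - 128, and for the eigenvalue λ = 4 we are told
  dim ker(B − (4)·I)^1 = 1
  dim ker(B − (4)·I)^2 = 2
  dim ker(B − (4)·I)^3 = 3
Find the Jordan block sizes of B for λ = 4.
Block sizes for λ = 4: [3]

From the dimensions of kernels of powers, the number of Jordan blocks of size at least j is d_j − d_{j−1} where d_j = dim ker(N^j) (with d_0 = 0). Computing the differences gives [1, 1, 1].
The number of blocks of size exactly k is (#blocks of size ≥ k) − (#blocks of size ≥ k + 1), so the partition is: 1 block(s) of size 3.
In nonincreasing order the block sizes are [3].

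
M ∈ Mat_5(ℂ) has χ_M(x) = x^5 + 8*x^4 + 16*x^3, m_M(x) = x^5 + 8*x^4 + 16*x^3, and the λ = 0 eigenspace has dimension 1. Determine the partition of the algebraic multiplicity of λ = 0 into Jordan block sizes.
Block sizes for λ = 0: [3]

Step 1 — from the characteristic polynomial, algebraic multiplicity of λ = 0 is 3. From dim ker(M − (0)·I) = 1, there are exactly 1 Jordan blocks for λ = 0.
Step 2 — from the minimal polynomial, the factor (x − 0)^3 tells us the largest block for λ = 0 has size 3.
Step 3 — with total size 3, 1 blocks, and largest block 3, the block sizes (in nonincreasing order) are [3].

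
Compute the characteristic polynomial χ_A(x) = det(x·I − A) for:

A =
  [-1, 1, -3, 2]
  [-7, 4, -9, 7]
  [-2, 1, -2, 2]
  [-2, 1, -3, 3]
x^4 - 4*x^3 + 6*x^2 - 4*x + 1

Expanding det(x·I − A) (e.g. by cofactor expansion or by noting that A is similar to its Jordan form J, which has the same characteristic polynomial as A) gives
  χ_A(x) = x^4 - 4*x^3 + 6*x^2 - 4*x + 1
which factors as (x - 1)^4. The eigenvalues (with algebraic multiplicities) are λ = 1 with multiplicity 4.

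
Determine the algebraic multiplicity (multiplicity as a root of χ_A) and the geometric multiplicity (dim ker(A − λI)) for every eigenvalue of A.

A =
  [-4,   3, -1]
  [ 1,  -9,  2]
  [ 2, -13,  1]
λ = -4: alg = 3, geom = 1

Step 1 — factor the characteristic polynomial to read off the algebraic multiplicities:
  χ_A(x) = (x + 4)^3

Step 2 — compute geometric multiplicities via the rank-nullity identity g(λ) = n − rank(A − λI):
  rank(A − (-4)·I) = 2, so dim ker(A − (-4)·I) = n − 2 = 1

Summary:
  λ = -4: algebraic multiplicity = 3, geometric multiplicity = 1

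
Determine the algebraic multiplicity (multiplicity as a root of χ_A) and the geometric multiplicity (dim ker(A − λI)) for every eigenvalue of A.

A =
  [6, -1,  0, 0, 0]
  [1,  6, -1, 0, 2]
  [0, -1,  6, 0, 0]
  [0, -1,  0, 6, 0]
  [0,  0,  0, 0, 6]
λ = 6: alg = 5, geom = 3

Step 1 — factor the characteristic polynomial to read off the algebraic multiplicities:
  χ_A(x) = (x - 6)^5

Step 2 — compute geometric multiplicities via the rank-nullity identity g(λ) = n − rank(A − λI):
  rank(A − (6)·I) = 2, so dim ker(A − (6)·I) = n − 2 = 3

Summary:
  λ = 6: algebraic multiplicity = 5, geometric multiplicity = 3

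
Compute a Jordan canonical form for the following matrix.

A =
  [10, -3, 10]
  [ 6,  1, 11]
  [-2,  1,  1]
J_3(4)

The characteristic polynomial is
  det(x·I − A) = x^3 - 12*x^2 + 48*x - 64 = (x - 4)^3

Eigenvalues and multiplicities (the geometric multiplicity of λ is n − rank(A − λI), which equals the number of Jordan blocks for λ):
  λ = 4: algebraic multiplicity = 3, geometric multiplicity = 1

Determining the block sizes for each eigenvalue:
  λ = 4: one block (gm = 1), so the single block has size am = 3 → block sizes [3]

Assembling the blocks gives a Jordan form
J =
  [4, 1, 0]
  [0, 4, 1]
  [0, 0, 4]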